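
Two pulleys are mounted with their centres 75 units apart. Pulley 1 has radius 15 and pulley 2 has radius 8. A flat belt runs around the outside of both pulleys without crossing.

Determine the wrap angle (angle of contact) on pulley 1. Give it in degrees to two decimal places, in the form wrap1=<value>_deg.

open belt: β = asin((r2−r1)/C) = asin(-7/75) = -5.3554°
wrap1 = π − 2β = 190.7108°
wrap2 = π + 2β = 169.2892°

wrap1=190.71_deg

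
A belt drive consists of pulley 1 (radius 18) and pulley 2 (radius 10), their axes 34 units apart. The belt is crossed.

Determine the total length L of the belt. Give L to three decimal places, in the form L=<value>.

crossed belt: β = asin((r1+r2)/C) = asin(28/34) = 55.4397°
wrap1 = wrap2 = π + 2β = 290.8794°
tangent length = C·cosβ = 19.2873
L = (r1+r2)·wrap + 2·C·cosβ = 28·5.0768 + 2·19.2873 = 180.7251

L=180.725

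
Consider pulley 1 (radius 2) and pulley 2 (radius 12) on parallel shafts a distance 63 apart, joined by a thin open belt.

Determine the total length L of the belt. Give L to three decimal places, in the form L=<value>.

open belt: β = asin((r2−r1)/C) = asin(10/63) = 9.1332°
wrap1 = π − 2β = 161.7336°
wrap2 = π + 2β = 198.2664°
tangent length = C·cosβ = 62.2013
L = r1·wrap1 + r2·wrap2 + 2·C·cosβ = 2·2.8228 + 12·3.4604 + 2·62.2013 = 171.5730

L=171.573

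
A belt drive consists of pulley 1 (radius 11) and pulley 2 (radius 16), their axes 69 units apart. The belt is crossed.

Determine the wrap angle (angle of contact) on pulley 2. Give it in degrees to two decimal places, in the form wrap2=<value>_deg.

wrap2=226.07_deg

crossed belt: β = asin((r1+r2)/C) = asin(27/69) = 23.0357°
wrap1 = wrap2 = π + 2β = 226.0714°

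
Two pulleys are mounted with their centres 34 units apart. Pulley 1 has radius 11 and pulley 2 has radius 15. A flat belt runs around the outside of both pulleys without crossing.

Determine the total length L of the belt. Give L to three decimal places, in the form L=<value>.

open belt: β = asin((r2−r1)/C) = asin(4/34) = 6.7563°
wrap1 = π − 2β = 166.4873°
wrap2 = π + 2β = 193.5127°
tangent length = C·cosβ = 33.7639
L = r1·wrap1 + r2·wrap2 + 2·C·cosβ = 11·2.9058 + 15·3.3774 + 2·33.7639 = 150.1525

L=150.153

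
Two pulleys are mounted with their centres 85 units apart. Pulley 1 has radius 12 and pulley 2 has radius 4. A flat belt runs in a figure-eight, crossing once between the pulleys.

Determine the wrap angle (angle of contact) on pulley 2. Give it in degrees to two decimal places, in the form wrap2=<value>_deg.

wrap2=201.70_deg

crossed belt: β = asin((r1+r2)/C) = asin(16/85) = 10.8498°
wrap1 = wrap2 = π + 2β = 201.6996°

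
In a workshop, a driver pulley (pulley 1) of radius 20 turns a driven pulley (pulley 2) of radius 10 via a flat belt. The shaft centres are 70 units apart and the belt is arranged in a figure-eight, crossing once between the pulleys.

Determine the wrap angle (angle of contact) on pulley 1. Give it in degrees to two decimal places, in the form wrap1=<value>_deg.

wrap1=230.75_deg

crossed belt: β = asin((r1+r2)/C) = asin(30/70) = 25.3769°
wrap1 = wrap2 = π + 2β = 230.7539°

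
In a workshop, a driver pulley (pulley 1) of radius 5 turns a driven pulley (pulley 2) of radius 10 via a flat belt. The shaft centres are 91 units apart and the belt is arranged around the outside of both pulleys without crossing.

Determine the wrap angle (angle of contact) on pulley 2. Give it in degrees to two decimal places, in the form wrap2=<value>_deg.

wrap2=186.30_deg

open belt: β = asin((r2−r1)/C) = asin(5/91) = 3.1497°
wrap1 = π − 2β = 173.7006°
wrap2 = π + 2β = 186.2994°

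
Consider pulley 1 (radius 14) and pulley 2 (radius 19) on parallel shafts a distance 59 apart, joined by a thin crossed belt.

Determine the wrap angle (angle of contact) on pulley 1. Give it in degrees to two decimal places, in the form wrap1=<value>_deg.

crossed belt: β = asin((r1+r2)/C) = asin(33/59) = 34.0089°
wrap1 = wrap2 = π + 2β = 248.0178°

wrap1=248.02_deg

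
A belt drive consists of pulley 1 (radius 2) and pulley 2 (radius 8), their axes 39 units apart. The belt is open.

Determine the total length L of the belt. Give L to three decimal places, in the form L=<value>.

open belt: β = asin((r2−r1)/C) = asin(6/39) = 8.8499°
wrap1 = π − 2β = 162.3002°
wrap2 = π + 2β = 197.6998°
tangent length = C·cosβ = 38.5357
L = r1·wrap1 + r2·wrap2 + 2·C·cosβ = 2·2.8327 + 8·3.4505 + 2·38.5357 = 110.3408

L=110.341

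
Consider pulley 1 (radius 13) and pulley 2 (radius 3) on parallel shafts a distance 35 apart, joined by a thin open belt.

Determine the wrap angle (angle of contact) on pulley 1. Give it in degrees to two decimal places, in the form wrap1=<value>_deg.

open belt: β = asin((r2−r1)/C) = asin(-10/35) = -16.6015°
wrap1 = π − 2β = 213.2031°
wrap2 = π + 2β = 146.7969°

wrap1=213.20_deg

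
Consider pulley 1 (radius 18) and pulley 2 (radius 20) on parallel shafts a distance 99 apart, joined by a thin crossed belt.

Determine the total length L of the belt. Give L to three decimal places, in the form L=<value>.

crossed belt: β = asin((r1+r2)/C) = asin(38/99) = 22.5716°
wrap1 = wrap2 = π + 2β = 225.1433°
tangent length = C·cosβ = 91.4166
L = (r1+r2)·wrap + 2·C·cosβ = 38·3.9295 + 2·91.4166 = 332.1539

L=332.154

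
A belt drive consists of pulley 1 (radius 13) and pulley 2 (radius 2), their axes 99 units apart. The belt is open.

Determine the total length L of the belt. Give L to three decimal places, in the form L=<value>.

L=246.347

open belt: β = asin((r2−r1)/C) = asin(-11/99) = -6.3794°
wrap1 = π − 2β = 192.7587°
wrap2 = π + 2β = 167.2413°
tangent length = C·cosβ = 98.3870
L = r1·wrap1 + r2·wrap2 + 2·C·cosβ = 13·3.3643 + 2·2.9189 + 2·98.3870 = 246.3474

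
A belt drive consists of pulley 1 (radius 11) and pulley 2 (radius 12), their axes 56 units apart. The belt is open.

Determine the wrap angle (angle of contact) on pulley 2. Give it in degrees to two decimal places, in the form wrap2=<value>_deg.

open belt: β = asin((r2−r1)/C) = asin(1/56) = 1.0232°
wrap1 = π − 2β = 177.9536°
wrap2 = π + 2β = 182.0464°

wrap2=182.05_deg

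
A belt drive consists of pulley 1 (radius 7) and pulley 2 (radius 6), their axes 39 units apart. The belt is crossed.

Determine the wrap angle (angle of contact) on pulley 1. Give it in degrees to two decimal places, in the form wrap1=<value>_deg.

wrap1=218.94_deg

crossed belt: β = asin((r1+r2)/C) = asin(13/39) = 19.4712°
wrap1 = wrap2 = π + 2β = 218.9424°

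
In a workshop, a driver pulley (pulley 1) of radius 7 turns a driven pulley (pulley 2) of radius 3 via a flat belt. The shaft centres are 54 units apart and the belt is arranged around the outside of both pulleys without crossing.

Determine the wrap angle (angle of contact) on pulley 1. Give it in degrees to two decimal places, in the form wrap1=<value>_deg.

open belt: β = asin((r2−r1)/C) = asin(-4/54) = -4.2480°
wrap1 = π − 2β = 188.4960°
wrap2 = π + 2β = 171.5040°

wrap1=188.50_deg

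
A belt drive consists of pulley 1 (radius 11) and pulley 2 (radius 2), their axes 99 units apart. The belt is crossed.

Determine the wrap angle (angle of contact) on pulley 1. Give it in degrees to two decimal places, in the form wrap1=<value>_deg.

wrap1=195.09_deg

crossed belt: β = asin((r1+r2)/C) = asin(13/99) = 7.5455°
wrap1 = wrap2 = π + 2β = 195.0910°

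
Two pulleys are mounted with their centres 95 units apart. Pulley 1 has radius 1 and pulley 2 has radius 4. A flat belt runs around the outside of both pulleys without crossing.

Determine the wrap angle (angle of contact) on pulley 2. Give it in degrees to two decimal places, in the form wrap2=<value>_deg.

open belt: β = asin((r2−r1)/C) = asin(3/95) = 1.8096°
wrap1 = π − 2β = 176.3807°
wrap2 = π + 2β = 183.6193°

wrap2=183.62_deg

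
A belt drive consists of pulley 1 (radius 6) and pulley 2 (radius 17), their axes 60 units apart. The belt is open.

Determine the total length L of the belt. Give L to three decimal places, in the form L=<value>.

L=194.279

open belt: β = asin((r2−r1)/C) = asin(11/60) = 10.5640°
wrap1 = π − 2β = 158.8720°
wrap2 = π + 2β = 201.1280°
tangent length = C·cosβ = 58.9830
L = r1·wrap1 + r2·wrap2 + 2·C·cosβ = 6·2.7728 + 17·3.5103 + 2·58.9830 = 194.2790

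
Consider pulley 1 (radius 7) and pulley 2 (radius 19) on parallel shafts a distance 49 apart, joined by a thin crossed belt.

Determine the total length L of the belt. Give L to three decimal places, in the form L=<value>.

L=193.832

crossed belt: β = asin((r1+r2)/C) = asin(26/49) = 32.0468°
wrap1 = wrap2 = π + 2β = 244.0937°
tangent length = C·cosβ = 41.5331
L = (r1+r2)·wrap + 2·C·cosβ = 26·4.2602 + 2·41.5331 = 193.8324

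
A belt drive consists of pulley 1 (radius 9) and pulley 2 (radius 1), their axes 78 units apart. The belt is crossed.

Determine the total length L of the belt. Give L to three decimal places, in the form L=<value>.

L=188.700

crossed belt: β = asin((r1+r2)/C) = asin(10/78) = 7.3659°
wrap1 = wrap2 = π + 2β = 194.7318°
tangent length = C·cosβ = 77.3563
L = (r1+r2)·wrap + 2·C·cosβ = 10·3.3987 + 2·77.3563 = 188.6997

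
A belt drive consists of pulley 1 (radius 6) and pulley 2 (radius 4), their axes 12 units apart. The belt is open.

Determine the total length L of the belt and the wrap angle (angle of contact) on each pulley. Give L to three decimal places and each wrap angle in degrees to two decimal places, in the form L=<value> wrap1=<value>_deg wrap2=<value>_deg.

open belt: β = asin((r2−r1)/C) = asin(-2/12) = -9.5941°
wrap1 = π − 2β = 199.1881°
wrap2 = π + 2β = 160.8119°
tangent length = C·cosβ = 11.8322
L = r1·wrap1 + r2·wrap2 + 2·C·cosβ = 6·3.4765 + 4·2.8067 + 2·11.8322 = 55.7500

L=55.750 wrap1=199.19_deg wrap2=160.81_deg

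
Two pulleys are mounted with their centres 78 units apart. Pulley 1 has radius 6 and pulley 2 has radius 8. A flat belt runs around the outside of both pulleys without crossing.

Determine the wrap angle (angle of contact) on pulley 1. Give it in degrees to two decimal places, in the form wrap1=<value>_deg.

open belt: β = asin((r2−r1)/C) = asin(2/78) = 1.4693°
wrap1 = π − 2β = 177.0614°
wrap2 = π + 2β = 182.9386°

wrap1=177.06_deg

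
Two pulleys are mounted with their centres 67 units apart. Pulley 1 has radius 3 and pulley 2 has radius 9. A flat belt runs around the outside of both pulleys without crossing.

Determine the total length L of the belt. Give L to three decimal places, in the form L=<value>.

open belt: β = asin((r2−r1)/C) = asin(6/67) = 5.1378°
wrap1 = π − 2β = 169.7243°
wrap2 = π + 2β = 190.2757°
tangent length = C·cosβ = 66.7308
L = r1·wrap1 + r2·wrap2 + 2·C·cosβ = 3·2.9622 + 9·3.3209 + 2·66.7308 = 172.2368

L=172.237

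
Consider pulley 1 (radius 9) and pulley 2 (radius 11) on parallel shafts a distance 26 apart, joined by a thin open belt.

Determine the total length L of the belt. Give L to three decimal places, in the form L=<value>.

L=114.986

open belt: β = asin((r2−r1)/C) = asin(2/26) = 4.4117°
wrap1 = π − 2β = 171.1765°
wrap2 = π + 2β = 188.8235°
tangent length = C·cosβ = 25.9230
L = r1·wrap1 + r2·wrap2 + 2·C·cosβ = 9·2.9876 + 11·3.2956 + 2·25.9230 = 114.9858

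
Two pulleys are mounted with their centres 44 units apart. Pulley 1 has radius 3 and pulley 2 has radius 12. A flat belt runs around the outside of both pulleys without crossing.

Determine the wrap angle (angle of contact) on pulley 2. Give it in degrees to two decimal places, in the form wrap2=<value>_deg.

wrap2=203.61_deg

open belt: β = asin((r2−r1)/C) = asin(9/44) = 11.8029°
wrap1 = π − 2β = 156.3942°
wrap2 = π + 2β = 203.6058°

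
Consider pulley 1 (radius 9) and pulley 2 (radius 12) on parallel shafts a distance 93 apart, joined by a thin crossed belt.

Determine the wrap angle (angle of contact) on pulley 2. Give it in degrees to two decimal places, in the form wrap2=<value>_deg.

crossed belt: β = asin((r1+r2)/C) = asin(21/93) = 13.0503°
wrap1 = wrap2 = π + 2β = 206.1006°

wrap2=206.10_deg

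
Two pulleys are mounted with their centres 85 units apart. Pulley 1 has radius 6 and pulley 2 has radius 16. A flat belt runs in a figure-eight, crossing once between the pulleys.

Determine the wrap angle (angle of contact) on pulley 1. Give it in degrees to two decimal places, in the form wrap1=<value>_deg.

crossed belt: β = asin((r1+r2)/C) = asin(22/85) = 15.0003°
wrap1 = wrap2 = π + 2β = 210.0005°

wrap1=210.00_deg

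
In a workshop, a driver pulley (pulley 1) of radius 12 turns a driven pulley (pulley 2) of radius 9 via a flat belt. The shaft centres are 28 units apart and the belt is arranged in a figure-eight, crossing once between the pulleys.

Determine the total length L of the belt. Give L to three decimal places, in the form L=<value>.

L=138.633

crossed belt: β = asin((r1+r2)/C) = asin(21/28) = 48.5904°
wrap1 = wrap2 = π + 2β = 277.1808°
tangent length = C·cosβ = 18.5203
L = (r1+r2)·wrap + 2·C·cosβ = 21·4.8377 + 2·18.5203 = 138.6326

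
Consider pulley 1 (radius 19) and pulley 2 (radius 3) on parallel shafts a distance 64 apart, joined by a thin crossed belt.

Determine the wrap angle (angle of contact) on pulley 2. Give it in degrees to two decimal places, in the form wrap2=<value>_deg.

wrap2=220.21_deg

crossed belt: β = asin((r1+r2)/C) = asin(22/64) = 20.1055°
wrap1 = wrap2 = π + 2β = 220.2110°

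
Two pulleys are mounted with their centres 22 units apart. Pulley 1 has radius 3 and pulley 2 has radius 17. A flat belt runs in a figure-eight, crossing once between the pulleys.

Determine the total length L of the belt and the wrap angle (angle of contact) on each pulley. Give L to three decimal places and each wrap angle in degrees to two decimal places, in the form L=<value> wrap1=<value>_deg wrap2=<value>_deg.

crossed belt: β = asin((r1+r2)/C) = asin(20/22) = 65.3800°
wrap1 = wrap2 = π + 2β = 310.7600°
tangent length = C·cosβ = 9.1652
L = (r1+r2)·wrap + 2·C·cosβ = 20·5.4238 + 2·9.1652 = 126.8060

L=126.806 wrap1=310.76_deg wrap2=310.76_deg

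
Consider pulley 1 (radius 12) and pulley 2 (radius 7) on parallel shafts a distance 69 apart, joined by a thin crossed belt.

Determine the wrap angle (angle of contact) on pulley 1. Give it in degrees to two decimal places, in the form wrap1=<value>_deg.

wrap1=211.97_deg

crossed belt: β = asin((r1+r2)/C) = asin(19/69) = 15.9836°
wrap1 = wrap2 = π + 2β = 211.9672°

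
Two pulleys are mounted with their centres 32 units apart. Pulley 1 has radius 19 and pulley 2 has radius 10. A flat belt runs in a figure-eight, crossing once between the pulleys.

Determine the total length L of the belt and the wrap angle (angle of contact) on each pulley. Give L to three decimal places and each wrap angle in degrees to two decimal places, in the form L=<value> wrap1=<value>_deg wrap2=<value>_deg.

crossed belt: β = asin((r1+r2)/C) = asin(29/32) = 64.9922°
wrap1 = wrap2 = π + 2β = 309.9843°
tangent length = C·cosβ = 13.5277
L = (r1+r2)·wrap + 2·C·cosβ = 29·5.4102 + 2·13.5277 = 183.9527

L=183.953 wrap1=309.98_deg wrap2=309.98_deg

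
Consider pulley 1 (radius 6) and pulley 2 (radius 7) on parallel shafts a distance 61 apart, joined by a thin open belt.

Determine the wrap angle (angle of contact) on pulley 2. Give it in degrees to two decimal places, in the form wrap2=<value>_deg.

wrap2=181.88_deg

open belt: β = asin((r2−r1)/C) = asin(1/61) = 0.9393°
wrap1 = π − 2β = 178.1214°
wrap2 = π + 2β = 181.8786°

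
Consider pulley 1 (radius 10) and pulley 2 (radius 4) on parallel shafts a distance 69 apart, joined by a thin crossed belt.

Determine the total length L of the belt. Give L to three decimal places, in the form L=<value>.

L=184.833

crossed belt: β = asin((r1+r2)/C) = asin(14/69) = 11.7065°
wrap1 = wrap2 = π + 2β = 203.4130°
tangent length = C·cosβ = 67.5648
L = (r1+r2)·wrap + 2·C·cosβ = 14·3.5502 + 2·67.5648 = 184.8327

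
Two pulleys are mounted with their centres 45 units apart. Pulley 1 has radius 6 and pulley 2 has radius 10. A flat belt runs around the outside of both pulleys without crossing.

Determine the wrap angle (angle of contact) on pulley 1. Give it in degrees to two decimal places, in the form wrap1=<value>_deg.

open belt: β = asin((r2−r1)/C) = asin(4/45) = 5.0997°
wrap1 = π − 2β = 169.8006°
wrap2 = π + 2β = 190.1994°

wrap1=169.80_deg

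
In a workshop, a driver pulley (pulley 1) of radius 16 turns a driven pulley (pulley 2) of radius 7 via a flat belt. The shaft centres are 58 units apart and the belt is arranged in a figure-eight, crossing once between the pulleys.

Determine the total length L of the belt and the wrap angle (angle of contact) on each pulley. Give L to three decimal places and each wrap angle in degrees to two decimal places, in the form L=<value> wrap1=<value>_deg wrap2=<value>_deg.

crossed belt: β = asin((r1+r2)/C) = asin(23/58) = 23.3628°
wrap1 = wrap2 = π + 2β = 226.7256°
tangent length = C·cosβ = 53.2447
L = (r1+r2)·wrap + 2·C·cosβ = 23·3.9571 + 2·53.2447 = 197.5029

L=197.503 wrap1=226.73_deg wrap2=226.73_deg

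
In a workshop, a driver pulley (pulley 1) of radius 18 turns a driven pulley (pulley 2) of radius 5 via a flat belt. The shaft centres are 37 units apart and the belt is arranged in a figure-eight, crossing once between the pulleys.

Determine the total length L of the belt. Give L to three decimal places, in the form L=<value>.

L=161.079

crossed belt: β = asin((r1+r2)/C) = asin(23/37) = 38.4347°
wrap1 = wrap2 = π + 2β = 256.8693°
tangent length = C·cosβ = 28.9828
L = (r1+r2)·wrap + 2·C·cosβ = 23·4.4832 + 2·28.9828 = 161.0795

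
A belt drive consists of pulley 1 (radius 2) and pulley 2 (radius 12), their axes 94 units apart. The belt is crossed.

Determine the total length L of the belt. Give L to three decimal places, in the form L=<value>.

crossed belt: β = asin((r1+r2)/C) = asin(14/94) = 8.5653°
wrap1 = wrap2 = π + 2β = 197.1306°
tangent length = C·cosβ = 92.9516
L = (r1+r2)·wrap + 2·C·cosβ = 14·3.4406 + 2·92.9516 = 234.0713

L=234.071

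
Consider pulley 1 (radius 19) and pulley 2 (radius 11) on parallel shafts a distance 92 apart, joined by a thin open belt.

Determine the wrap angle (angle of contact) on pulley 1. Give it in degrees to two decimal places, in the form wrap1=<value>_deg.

open belt: β = asin((r2−r1)/C) = asin(-8/92) = -4.9885°
wrap1 = π − 2β = 189.9771°
wrap2 = π + 2β = 170.0229°

wrap1=189.98_deg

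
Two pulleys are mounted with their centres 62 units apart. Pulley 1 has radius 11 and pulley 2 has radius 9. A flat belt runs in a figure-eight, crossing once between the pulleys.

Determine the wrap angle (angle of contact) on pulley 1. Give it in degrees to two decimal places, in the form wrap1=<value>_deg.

wrap1=217.64_deg

crossed belt: β = asin((r1+r2)/C) = asin(20/62) = 18.8191°
wrap1 = wrap2 = π + 2β = 217.6381°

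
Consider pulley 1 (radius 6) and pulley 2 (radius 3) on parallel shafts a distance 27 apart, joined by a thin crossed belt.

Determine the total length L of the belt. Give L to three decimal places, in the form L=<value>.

L=85.303

crossed belt: β = asin((r1+r2)/C) = asin(9/27) = 19.4712°
wrap1 = wrap2 = π + 2β = 218.9424°
tangent length = C·cosβ = 25.4558
L = (r1+r2)·wrap + 2·C·cosβ = 9·3.8213 + 2·25.4558 = 85.3031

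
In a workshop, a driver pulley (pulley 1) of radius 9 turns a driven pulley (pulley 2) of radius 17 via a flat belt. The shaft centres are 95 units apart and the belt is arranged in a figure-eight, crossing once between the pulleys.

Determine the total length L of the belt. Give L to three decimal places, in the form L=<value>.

L=278.843

crossed belt: β = asin((r1+r2)/C) = asin(26/95) = 15.8836°
wrap1 = wrap2 = π + 2β = 211.7672°
tangent length = C·cosβ = 91.3729
L = (r1+r2)·wrap + 2·C·cosβ = 26·3.6960 + 2·91.3729 = 278.8426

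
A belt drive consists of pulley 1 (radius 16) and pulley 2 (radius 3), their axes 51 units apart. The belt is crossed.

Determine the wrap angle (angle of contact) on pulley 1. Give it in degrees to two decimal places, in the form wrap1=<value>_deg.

crossed belt: β = asin((r1+r2)/C) = asin(19/51) = 21.8729°
wrap1 = wrap2 = π + 2β = 223.7458°

wrap1=223.75_deg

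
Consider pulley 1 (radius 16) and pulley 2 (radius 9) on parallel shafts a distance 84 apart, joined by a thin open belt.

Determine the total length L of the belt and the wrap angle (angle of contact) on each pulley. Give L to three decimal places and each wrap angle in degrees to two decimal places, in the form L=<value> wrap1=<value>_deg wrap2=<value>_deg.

L=247.123 wrap1=189.56_deg wrap2=170.44_deg

open belt: β = asin((r2−r1)/C) = asin(-7/84) = -4.7802°
wrap1 = π − 2β = 189.5604°
wrap2 = π + 2β = 170.4396°
tangent length = C·cosβ = 83.7078
L = r1·wrap1 + r2·wrap2 + 2·C·cosβ = 16·3.3085 + 9·2.9747 + 2·83.7078 = 247.1235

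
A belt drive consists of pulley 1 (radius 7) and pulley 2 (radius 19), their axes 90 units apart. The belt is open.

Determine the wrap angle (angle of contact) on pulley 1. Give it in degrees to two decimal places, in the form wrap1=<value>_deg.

wrap1=164.68_deg

open belt: β = asin((r2−r1)/C) = asin(12/90) = 7.6623°
wrap1 = π − 2β = 164.6755°
wrap2 = π + 2β = 195.3245°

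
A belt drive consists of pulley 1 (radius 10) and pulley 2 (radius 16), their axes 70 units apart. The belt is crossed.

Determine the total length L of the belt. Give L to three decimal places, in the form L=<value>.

L=231.454

crossed belt: β = asin((r1+r2)/C) = asin(26/70) = 21.8037°
wrap1 = wrap2 = π + 2β = 223.6075°
tangent length = C·cosβ = 64.9923
L = (r1+r2)·wrap + 2·C·cosβ = 26·3.9027 + 2·64.9923 = 231.4545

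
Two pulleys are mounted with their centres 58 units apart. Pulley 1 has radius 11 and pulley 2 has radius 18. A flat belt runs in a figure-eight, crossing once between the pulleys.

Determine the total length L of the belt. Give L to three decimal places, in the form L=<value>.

crossed belt: β = asin((r1+r2)/C) = asin(29/58) = 30.0000°
wrap1 = wrap2 = π + 2β = 240.0000°
tangent length = C·cosβ = 50.2295
L = (r1+r2)·wrap + 2·C·cosβ = 29·4.1888 + 2·50.2295 = 221.9339

L=221.934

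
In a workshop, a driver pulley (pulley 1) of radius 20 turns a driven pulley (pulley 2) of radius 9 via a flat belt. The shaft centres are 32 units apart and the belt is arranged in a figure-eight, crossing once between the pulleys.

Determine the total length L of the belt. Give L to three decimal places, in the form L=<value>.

L=183.953

crossed belt: β = asin((r1+r2)/C) = asin(29/32) = 64.9922°
wrap1 = wrap2 = π + 2β = 309.9843°
tangent length = C·cosβ = 13.5277
L = (r1+r2)·wrap + 2·C·cosβ = 29·5.4102 + 2·13.5277 = 183.9527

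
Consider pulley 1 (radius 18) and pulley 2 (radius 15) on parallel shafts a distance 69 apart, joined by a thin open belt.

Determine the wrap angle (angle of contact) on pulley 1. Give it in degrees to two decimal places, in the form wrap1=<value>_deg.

wrap1=184.98_deg

open belt: β = asin((r2−r1)/C) = asin(-3/69) = -2.4919°
wrap1 = π − 2β = 184.9838°
wrap2 = π + 2β = 175.0162°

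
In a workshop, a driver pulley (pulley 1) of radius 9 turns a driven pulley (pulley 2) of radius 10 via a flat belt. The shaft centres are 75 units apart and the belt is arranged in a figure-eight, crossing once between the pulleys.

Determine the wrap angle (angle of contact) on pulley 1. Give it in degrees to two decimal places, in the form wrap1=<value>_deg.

wrap1=209.35_deg

crossed belt: β = asin((r1+r2)/C) = asin(19/75) = 14.6748°
wrap1 = wrap2 = π + 2β = 209.3497°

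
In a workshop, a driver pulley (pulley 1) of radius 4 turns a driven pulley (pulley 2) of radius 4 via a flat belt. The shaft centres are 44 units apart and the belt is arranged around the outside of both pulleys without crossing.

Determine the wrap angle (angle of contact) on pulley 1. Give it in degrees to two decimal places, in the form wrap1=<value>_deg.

open belt: β = asin((r2−r1)/C) = asin(0/44) = 0.0000°
wrap1 = π − 2β = 180.0000°
wrap2 = π + 2β = 180.0000°

wrap1=180.00_deg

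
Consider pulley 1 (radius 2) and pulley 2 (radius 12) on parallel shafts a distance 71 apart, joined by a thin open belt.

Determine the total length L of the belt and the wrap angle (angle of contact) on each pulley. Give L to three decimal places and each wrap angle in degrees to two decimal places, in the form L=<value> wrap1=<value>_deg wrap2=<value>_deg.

L=187.393 wrap1=163.81_deg wrap2=196.19_deg

open belt: β = asin((r2−r1)/C) = asin(10/71) = 8.0967°
wrap1 = π − 2β = 163.8065°
wrap2 = π + 2β = 196.1935°
tangent length = C·cosβ = 70.2922
L = r1·wrap1 + r2·wrap2 + 2·C·cosβ = 2·2.8590 + 12·3.4242 + 2·70.2922 = 187.3931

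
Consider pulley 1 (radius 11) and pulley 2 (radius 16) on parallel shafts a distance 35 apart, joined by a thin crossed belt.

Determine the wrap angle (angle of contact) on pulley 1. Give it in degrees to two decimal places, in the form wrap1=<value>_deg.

crossed belt: β = asin((r1+r2)/C) = asin(27/35) = 50.4823°
wrap1 = wrap2 = π + 2β = 280.9647°

wrap1=280.96_deg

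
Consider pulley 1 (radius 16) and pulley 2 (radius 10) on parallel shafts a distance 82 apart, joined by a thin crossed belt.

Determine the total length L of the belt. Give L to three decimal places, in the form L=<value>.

crossed belt: β = asin((r1+r2)/C) = asin(26/82) = 18.4860°
wrap1 = wrap2 = π + 2β = 216.9720°
tangent length = C·cosβ = 77.7689
L = (r1+r2)·wrap + 2·C·cosβ = 26·3.7869 + 2·77.7689 = 253.9966

L=253.997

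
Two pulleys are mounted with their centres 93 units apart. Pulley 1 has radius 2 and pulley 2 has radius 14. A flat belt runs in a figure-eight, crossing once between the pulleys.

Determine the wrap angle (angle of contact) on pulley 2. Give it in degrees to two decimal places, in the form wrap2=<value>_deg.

wrap2=199.81_deg

crossed belt: β = asin((r1+r2)/C) = asin(16/93) = 9.9066°
wrap1 = wrap2 = π + 2β = 199.8133°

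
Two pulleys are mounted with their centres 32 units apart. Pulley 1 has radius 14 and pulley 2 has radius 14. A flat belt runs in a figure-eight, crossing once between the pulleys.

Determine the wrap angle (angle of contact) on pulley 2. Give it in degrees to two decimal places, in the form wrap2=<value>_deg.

wrap2=302.09_deg

crossed belt: β = asin((r1+r2)/C) = asin(28/32) = 61.0450°
wrap1 = wrap2 = π + 2β = 302.0900°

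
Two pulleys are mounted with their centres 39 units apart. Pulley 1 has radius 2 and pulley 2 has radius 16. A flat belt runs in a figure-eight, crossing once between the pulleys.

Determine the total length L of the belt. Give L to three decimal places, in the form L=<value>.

crossed belt: β = asin((r1+r2)/C) = asin(18/39) = 27.4864°
wrap1 = wrap2 = π + 2β = 234.9729°
tangent length = C·cosβ = 34.5977
L = (r1+r2)·wrap + 2·C·cosβ = 18·4.1010 + 2·34.5977 = 143.0143

L=143.014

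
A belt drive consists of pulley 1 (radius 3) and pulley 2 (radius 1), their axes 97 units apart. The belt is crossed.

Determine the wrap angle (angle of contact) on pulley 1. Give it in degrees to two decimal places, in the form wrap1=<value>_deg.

wrap1=184.73_deg

crossed belt: β = asin((r1+r2)/C) = asin(4/97) = 2.3634°
wrap1 = wrap2 = π + 2β = 184.7268°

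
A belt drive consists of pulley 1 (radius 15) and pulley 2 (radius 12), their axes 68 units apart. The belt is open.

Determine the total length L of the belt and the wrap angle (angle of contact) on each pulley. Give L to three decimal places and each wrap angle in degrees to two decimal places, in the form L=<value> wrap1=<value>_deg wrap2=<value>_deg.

L=220.955 wrap1=185.06_deg wrap2=174.94_deg

open belt: β = asin((r2−r1)/C) = asin(-3/68) = -2.5286°
wrap1 = π − 2β = 185.0572°
wrap2 = π + 2β = 174.9428°
tangent length = C·cosβ = 67.9338
L = r1·wrap1 + r2·wrap2 + 2·C·cosβ = 15·3.2299 + 12·3.0533 + 2·67.9338 = 220.9554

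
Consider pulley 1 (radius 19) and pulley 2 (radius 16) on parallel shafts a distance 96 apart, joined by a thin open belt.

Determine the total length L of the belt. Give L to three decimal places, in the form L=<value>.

open belt: β = asin((r2−r1)/C) = asin(-3/96) = -1.7908°
wrap1 = π − 2β = 183.5816°
wrap2 = π + 2β = 176.4184°
tangent length = C·cosβ = 95.9531
L = r1·wrap1 + r2·wrap2 + 2·C·cosβ = 19·3.2041 + 16·3.0791 + 2·95.9531 = 302.0495

L=302.050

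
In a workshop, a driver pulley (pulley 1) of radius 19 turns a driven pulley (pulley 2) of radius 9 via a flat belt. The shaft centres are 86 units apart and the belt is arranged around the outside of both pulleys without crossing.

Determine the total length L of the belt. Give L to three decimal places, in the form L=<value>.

open belt: β = asin((r2−r1)/C) = asin(-10/86) = -6.6774°
wrap1 = π − 2β = 193.3548°
wrap2 = π + 2β = 166.6452°
tangent length = C·cosβ = 85.4166
L = r1·wrap1 + r2·wrap2 + 2·C·cosβ = 19·3.3747 + 9·2.9085 + 2·85.4166 = 261.1287

L=261.129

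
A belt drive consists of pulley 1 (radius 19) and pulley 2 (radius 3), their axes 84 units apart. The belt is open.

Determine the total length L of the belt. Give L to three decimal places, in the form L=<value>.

open belt: β = asin((r2−r1)/C) = asin(-16/84) = -10.9806°
wrap1 = π − 2β = 201.9612°
wrap2 = π + 2β = 158.0388°
tangent length = C·cosβ = 82.4621
L = r1·wrap1 + r2·wrap2 + 2·C·cosβ = 19·3.5249 + 3·2.7583 + 2·82.4621 = 240.1720

L=240.172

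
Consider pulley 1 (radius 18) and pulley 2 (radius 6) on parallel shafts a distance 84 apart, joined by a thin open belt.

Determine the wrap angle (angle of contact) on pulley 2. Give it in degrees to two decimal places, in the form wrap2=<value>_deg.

wrap2=163.57_deg

open belt: β = asin((r2−r1)/C) = asin(-12/84) = -8.2132°
wrap1 = π − 2β = 196.4264°
wrap2 = π + 2β = 163.5736°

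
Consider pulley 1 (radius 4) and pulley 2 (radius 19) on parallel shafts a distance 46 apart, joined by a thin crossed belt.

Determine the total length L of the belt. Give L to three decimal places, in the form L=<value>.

L=176.017

crossed belt: β = asin((r1+r2)/C) = asin(23/46) = 30.0000°
wrap1 = wrap2 = π + 2β = 240.0000°
tangent length = C·cosβ = 39.8372
L = (r1+r2)·wrap + 2·C·cosβ = 23·4.1888 + 2·39.8372 = 176.0165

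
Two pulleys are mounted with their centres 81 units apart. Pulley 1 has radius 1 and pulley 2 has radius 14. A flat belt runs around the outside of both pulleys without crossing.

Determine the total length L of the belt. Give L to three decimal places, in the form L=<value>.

open belt: β = asin((r2−r1)/C) = asin(13/81) = 9.2356°
wrap1 = π − 2β = 161.5289°
wrap2 = π + 2β = 198.4711°
tangent length = C·cosβ = 79.9500
L = r1·wrap1 + r2·wrap2 + 2·C·cosβ = 1·2.8192 + 14·3.4640 + 2·79.9500 = 211.2148

L=211.215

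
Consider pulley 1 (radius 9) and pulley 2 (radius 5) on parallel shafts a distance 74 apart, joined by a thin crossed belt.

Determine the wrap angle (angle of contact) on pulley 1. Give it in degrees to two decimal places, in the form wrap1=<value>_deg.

crossed belt: β = asin((r1+r2)/C) = asin(14/74) = 10.9055°
wrap1 = wrap2 = π + 2β = 201.8109°

wrap1=201.81_deg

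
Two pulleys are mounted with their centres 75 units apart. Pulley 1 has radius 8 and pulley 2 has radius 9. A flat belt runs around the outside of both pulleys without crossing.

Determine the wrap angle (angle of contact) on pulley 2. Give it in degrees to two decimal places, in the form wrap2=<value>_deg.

wrap2=181.53_deg

open belt: β = asin((r2−r1)/C) = asin(1/75) = 0.7640°
wrap1 = π − 2β = 178.4721°
wrap2 = π + 2β = 181.5279°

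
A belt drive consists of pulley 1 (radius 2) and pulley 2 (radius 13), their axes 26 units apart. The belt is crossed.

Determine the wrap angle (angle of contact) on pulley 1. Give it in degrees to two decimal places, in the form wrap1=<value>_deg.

crossed belt: β = asin((r1+r2)/C) = asin(15/26) = 35.2344°
wrap1 = wrap2 = π + 2β = 250.4688°

wrap1=250.47_deg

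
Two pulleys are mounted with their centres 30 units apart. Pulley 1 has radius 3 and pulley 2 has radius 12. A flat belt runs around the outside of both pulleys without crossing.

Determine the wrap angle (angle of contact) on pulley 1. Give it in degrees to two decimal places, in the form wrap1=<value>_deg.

open belt: β = asin((r2−r1)/C) = asin(9/30) = 17.4576°
wrap1 = π − 2β = 145.0848°
wrap2 = π + 2β = 214.9152°

wrap1=145.08_deg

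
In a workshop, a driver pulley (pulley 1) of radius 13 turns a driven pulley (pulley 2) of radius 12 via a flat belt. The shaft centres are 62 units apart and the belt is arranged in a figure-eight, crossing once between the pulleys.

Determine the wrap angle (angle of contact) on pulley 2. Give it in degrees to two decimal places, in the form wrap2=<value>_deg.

crossed belt: β = asin((r1+r2)/C) = asin(25/62) = 23.7800°
wrap1 = wrap2 = π + 2β = 227.5600°

wrap2=227.56_deg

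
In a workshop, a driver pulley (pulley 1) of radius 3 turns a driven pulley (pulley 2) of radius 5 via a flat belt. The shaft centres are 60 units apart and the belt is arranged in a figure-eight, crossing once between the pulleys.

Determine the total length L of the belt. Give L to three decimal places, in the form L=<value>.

crossed belt: β = asin((r1+r2)/C) = asin(8/60) = 7.6623°
wrap1 = wrap2 = π + 2β = 195.3245°
tangent length = C·cosβ = 59.4643
L = (r1+r2)·wrap + 2·C·cosβ = 8·3.4091 + 2·59.4643 = 146.2010

L=146.201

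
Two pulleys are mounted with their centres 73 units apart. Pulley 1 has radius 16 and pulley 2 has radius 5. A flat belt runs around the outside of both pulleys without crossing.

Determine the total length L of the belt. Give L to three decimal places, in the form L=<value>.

open belt: β = asin((r2−r1)/C) = asin(-11/73) = -8.6666°
wrap1 = π − 2β = 197.3332°
wrap2 = π + 2β = 162.6668°
tangent length = C·cosβ = 72.1665
L = r1·wrap1 + r2·wrap2 + 2·C·cosβ = 16·3.4441 + 5·2.8391 + 2·72.1665 = 213.6341

L=213.634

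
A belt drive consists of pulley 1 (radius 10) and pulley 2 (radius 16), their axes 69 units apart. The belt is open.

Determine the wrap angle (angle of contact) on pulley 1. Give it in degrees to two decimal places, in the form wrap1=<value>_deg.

open belt: β = asin((r2−r1)/C) = asin(6/69) = 4.9885°
wrap1 = π − 2β = 170.0229°
wrap2 = π + 2β = 189.9771°

wrap1=170.02_deg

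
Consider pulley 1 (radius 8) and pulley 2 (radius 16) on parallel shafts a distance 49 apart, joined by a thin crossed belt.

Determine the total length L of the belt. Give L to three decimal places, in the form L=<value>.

crossed belt: β = asin((r1+r2)/C) = asin(24/49) = 29.3272°
wrap1 = wrap2 = π + 2β = 238.6543°
tangent length = C·cosβ = 42.7200
L = (r1+r2)·wrap + 2·C·cosβ = 24·4.1653 + 2·42.7200 = 185.4073

L=185.407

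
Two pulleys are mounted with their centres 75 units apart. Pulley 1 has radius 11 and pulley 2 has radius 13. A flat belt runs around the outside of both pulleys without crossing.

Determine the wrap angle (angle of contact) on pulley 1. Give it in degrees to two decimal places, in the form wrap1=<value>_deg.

wrap1=176.94_deg

open belt: β = asin((r2−r1)/C) = asin(2/75) = 1.5281°
wrap1 = π − 2β = 176.9439°
wrap2 = π + 2β = 183.0561°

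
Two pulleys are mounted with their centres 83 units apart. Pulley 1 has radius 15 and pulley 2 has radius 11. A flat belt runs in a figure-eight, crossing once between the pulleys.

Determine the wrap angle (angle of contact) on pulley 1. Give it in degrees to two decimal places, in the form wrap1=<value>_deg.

crossed belt: β = asin((r1+r2)/C) = asin(26/83) = 18.2554°
wrap1 = wrap2 = π + 2β = 216.5108°

wrap1=216.51_deg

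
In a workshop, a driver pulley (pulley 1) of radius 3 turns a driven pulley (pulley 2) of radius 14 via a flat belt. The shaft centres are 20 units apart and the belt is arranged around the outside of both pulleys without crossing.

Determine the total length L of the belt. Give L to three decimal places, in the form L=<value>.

L=99.626

open belt: β = asin((r2−r1)/C) = asin(11/20) = 33.3670°
wrap1 = π − 2β = 113.2660°
wrap2 = π + 2β = 246.7340°
tangent length = C·cosβ = 16.7033
L = r1·wrap1 + r2·wrap2 + 2·C·cosβ = 3·1.9769 + 14·4.3063 + 2·16.7033 = 99.6257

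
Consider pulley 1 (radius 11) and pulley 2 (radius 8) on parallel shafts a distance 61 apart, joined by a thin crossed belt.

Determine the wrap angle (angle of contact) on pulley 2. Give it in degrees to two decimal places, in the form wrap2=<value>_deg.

wrap2=216.30_deg

crossed belt: β = asin((r1+r2)/C) = asin(19/61) = 18.1482°
wrap1 = wrap2 = π + 2β = 216.2963°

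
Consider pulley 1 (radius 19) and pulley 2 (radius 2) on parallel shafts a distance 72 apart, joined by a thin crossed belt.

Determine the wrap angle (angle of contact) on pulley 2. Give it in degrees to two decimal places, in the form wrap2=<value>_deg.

crossed belt: β = asin((r1+r2)/C) = asin(21/72) = 16.9578°
wrap1 = wrap2 = π + 2β = 213.9155°

wrap2=213.92_deg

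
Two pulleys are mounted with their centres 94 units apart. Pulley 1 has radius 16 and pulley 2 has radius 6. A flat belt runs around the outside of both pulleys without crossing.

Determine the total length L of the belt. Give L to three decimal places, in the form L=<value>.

open belt: β = asin((r2−r1)/C) = asin(-10/94) = -6.1069°
wrap1 = π − 2β = 192.2137°
wrap2 = π + 2β = 167.7863°
tangent length = C·cosβ = 93.4666
L = r1·wrap1 + r2·wrap2 + 2·C·cosβ = 16·3.3548 + 6·2.9284 + 2·93.4666 = 258.1799

L=258.180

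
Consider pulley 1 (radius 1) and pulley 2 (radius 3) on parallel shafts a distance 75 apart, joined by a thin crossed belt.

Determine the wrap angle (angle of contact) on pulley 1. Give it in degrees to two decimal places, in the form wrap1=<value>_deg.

wrap1=186.11_deg

crossed belt: β = asin((r1+r2)/C) = asin(4/75) = 3.0572°
wrap1 = wrap2 = π + 2β = 186.1145°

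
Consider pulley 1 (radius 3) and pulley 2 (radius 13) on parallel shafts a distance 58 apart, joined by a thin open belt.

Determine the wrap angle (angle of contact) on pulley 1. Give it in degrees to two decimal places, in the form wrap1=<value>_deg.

open belt: β = asin((r2−r1)/C) = asin(10/58) = 9.9282°
wrap1 = π − 2β = 160.1436°
wrap2 = π + 2β = 199.8564°

wrap1=160.14_deg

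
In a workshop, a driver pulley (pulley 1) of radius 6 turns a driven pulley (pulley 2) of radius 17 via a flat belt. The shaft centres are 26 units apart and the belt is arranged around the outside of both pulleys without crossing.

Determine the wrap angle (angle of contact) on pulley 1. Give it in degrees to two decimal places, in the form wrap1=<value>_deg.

wrap1=129.94_deg

open belt: β = asin((r2−r1)/C) = asin(11/26) = 25.0290°
wrap1 = π − 2β = 129.9420°
wrap2 = π + 2β = 230.0580°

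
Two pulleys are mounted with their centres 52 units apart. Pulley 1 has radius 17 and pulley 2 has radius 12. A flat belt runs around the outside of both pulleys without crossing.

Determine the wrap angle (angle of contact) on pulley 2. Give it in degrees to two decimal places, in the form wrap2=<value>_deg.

wrap2=168.96_deg

open belt: β = asin((r2−r1)/C) = asin(-5/52) = -5.5177°
wrap1 = π − 2β = 191.0355°
wrap2 = π + 2β = 168.9645°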